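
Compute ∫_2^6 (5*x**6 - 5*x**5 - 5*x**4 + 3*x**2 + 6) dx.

By the power rule, an antiderivative is F(x) = 5*x**7/7 - 5*x**6/6 - x**5 + x**3 + 6*x.
Then F(6) - F(2) = (1074852/7) - (548/21) = 3224008/21.

3224008/21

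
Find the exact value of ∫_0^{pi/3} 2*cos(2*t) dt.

sqrt(3)/2

An antiderivative is F(t) = sin(2*t).
Then F(pi/3) - F(0) = (sqrt(3)/2) - (0) = sqrt(3)/2.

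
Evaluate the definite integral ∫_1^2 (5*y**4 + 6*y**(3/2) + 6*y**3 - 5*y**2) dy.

48*sqrt(2)/5 + 1183/30

By the power rule, an antiderivative is F(y) = 12*y**(5/2)/5 + y**5 + 3*y**4/2 - 5*y**3/3.
Then F(2) - F(1) = (48*sqrt(2)/5 + 128/3) - (97/30) = 48*sqrt(2)/5 + 1183/30.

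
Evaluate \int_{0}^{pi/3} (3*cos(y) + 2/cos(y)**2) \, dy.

7*sqrt(3)/2

An antiderivative is F(y) = 3*sin(y) + 2*tan(y).
Then F(pi/3) - F(0) = (7*sqrt(3)/2) - (0) = 7*sqrt(3)/2.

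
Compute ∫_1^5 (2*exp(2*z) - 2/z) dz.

-exp(2) - log(25) + exp(10)

An antiderivative is F(z) = exp(2*z) - 2*log(z).
Then F(5) - F(1) = (-log(25) + exp(10)) - (exp(2)) = -exp(2) - log(25) + exp(10).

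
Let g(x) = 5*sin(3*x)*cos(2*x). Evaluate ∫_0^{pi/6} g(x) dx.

Use the identity sin(3*x)cos(2*x) = [sin(5*x) + sin(x)]/2.
An antiderivative is F(x) = -5*cos(x)/2 - cos(5*x)/2.
Then F(pi/6) - F(0) = (-sqrt(3)) - (-3) = 3 - sqrt(3).

3 - sqrt(3)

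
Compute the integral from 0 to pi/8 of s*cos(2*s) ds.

Integrate by parts once (u = s, dv = cos(2*s) ds).
An antiderivative is F(s) = s*sin(2*s)/2 + cos(2*s)/4.
Then F(pi/8) - F(0) = (sqrt(2)*(pi + 4)/32) - (1/4) = -1/4 + sqrt(2)*pi/32 + sqrt(2)/8.

-1/4 + sqrt(2)*pi/32 + sqrt(2)/8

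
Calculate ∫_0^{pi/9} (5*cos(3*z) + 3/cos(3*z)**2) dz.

11*sqrt(3)/6

An antiderivative is F(z) = 5*sin(3*z)/3 + tan(3*z).
Then F(pi/9) - F(0) = (11*sqrt(3)/6) - (0) = 11*sqrt(3)/6.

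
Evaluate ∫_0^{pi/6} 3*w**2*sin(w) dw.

-6 - sqrt(3)*pi**2/24 + pi/2 + 3*sqrt(3)

Integrate by parts twice (u = w^2, dv = 3*sin(w) dw).
An antiderivative is F(w) = -3*w**2*cos(w) + 6*w*sin(w) + 6*cos(w).
Then F(pi/6) - F(0) = (-sqrt(3)*pi**2/24 + pi/2 + 3*sqrt(3)) - (6) = -6 - sqrt(3)*pi**2/24 + pi/2 + 3*sqrt(3).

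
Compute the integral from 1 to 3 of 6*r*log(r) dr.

-12 + 27*log(3)

Integrate by parts once (u = ln r, dv = 6*r dr).
An antiderivative is F(r) = 3*r**2*(2*log(r) - 1)/2.
Then F(3) - F(1) = (-27/2 + 27*log(3)) - (-3/2) = -12 + 27*log(3).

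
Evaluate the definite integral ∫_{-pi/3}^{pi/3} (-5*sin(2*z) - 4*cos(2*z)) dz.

An antiderivative is F(z) = -2*sin(2*z) + 5*cos(2*z)/2.
Then F(pi/3) - F(-pi/3) = (-sqrt(3) - 5/4) - (-5/4 + sqrt(3)) = -2*sqrt(3).

-2*sqrt(3)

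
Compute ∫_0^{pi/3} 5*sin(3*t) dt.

An antiderivative is F(t) = -5*cos(3*t)/3.
Then F(pi/3) - F(0) = (5/3) - (-5/3) = 10/3.

10/3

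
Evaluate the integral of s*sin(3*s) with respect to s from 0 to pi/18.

-sqrt(3)*pi/108 + 1/18

Integrate by parts once (u = s, dv = sin(3*s) ds).
An antiderivative is F(s) = -s*cos(3*s)/3 + sin(3*s)/9.
Then F(pi/18) - F(0) = (-sqrt(3)*pi/108 + 1/18) - (0) = -sqrt(3)*pi/108 + 1/18.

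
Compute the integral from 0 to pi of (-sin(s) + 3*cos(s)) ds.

An antiderivative is F(s) = 3*sin(s) + cos(s).
Then F(pi) - F(0) = (-1) - (1) = -2.

-2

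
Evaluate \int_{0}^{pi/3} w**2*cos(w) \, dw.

-sqrt(3) + sqrt(3)*pi**2/18 + pi/3

Integrate by parts twice (u = w^2, dv = cos(w) dw).
An antiderivative is F(w) = w**2*sin(w) + 2*w*cos(w) - 2*sin(w).
Then F(pi/3) - F(0) = (-sqrt(3) + sqrt(3)*pi**2/18 + pi/3) - (0) = -sqrt(3) + sqrt(3)*pi**2/18 + pi/3.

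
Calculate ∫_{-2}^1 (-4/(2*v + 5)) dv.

-log(49)

An antiderivative is F(v) = -2*log(2*v + 5).
Then F(1) - F(-2) = (-log(49)) - (0) = -log(49).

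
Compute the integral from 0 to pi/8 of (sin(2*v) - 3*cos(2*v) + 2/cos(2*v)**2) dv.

An antiderivative is F(v) = -3*sin(2*v)/2 - cos(2*v)/2 + tan(2*v).
Then F(pi/8) - F(0) = (1 - sqrt(2)) - (-1/2) = 3/2 - sqrt(2).

3/2 - sqrt(2)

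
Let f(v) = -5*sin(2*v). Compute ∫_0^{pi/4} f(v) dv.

An antiderivative is F(v) = 5*cos(2*v)/2.
Then F(pi/4) - F(0) = (0) - (5/2) = -5/2.

-5/2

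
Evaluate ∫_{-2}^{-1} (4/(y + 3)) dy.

log(16)

An antiderivative is F(y) = 4*log(y + 3).
Then F(-1) - F(-2) = (log(16)) - (0) = log(16).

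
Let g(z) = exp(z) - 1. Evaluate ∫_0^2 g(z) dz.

-3 + exp(2)

An antiderivative is F(z) = -z + exp(z).
Then F(2) - F(0) = (-2 + exp(2)) - (1) = -3 + exp(2).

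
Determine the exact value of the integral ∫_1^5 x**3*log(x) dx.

-39 + 625*log(5)/4

Integrate by parts once (u = ln x, dv = x**3 dx).
An antiderivative is F(x) = x**4*(4*log(x) - 1)/16.
Then F(5) - F(1) = (-625/16 + 625*log(5)/4) - (-1/16) = -39 + 625*log(5)/4.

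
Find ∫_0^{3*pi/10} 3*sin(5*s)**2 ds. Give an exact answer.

Use the identity sin^2(5*s) = (1 - cos(10*s))/2.
An antiderivative is F(s) = 3*s/2 - 3*sin(10*s)/20.
Then F(3*pi/10) - F(0) = (9*pi/20) - (0) = 9*pi/20.

9*pi/20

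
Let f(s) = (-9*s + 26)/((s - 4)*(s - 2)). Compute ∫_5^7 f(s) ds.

-4*log(5) - log(3)

Factor the denominator: s**2 - 6*s + 8 = (s - 2)(s - 4).
Partial fractions: (-9*s + 26)/((s - 4)*(s - 2)) = -4/(s - 2) - 5/(s - 4).
An antiderivative is F(s) = -5*log(s - 4) - 4*log(s - 2).
Then F(7) - F(5) = (-4*log(5) - 5*log(3)) - (-log(81)) = -4*log(5) - log(3).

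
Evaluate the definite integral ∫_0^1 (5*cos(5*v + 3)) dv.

Let u = 5*v + 3, so du = 5 dv. When v = 0, u = 3; when v = 1, u = 8.
The integral becomes ∫ cos(u) du from 3 to 8, with antiderivative sin(u).
Back in v: F(v) = sin(5*v + 3).
Then F(1) - F(0) = (sin(8)) - (sin(3)) = -sin(3) + sin(8).

-sin(3) + sin(8)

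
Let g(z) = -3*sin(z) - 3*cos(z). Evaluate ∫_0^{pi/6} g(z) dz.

An antiderivative is F(z) = -3*sin(z) + 3*cos(z).
Then F(pi/6) - F(0) = (-3/2 + 3*sqrt(3)/2) - (3) = -9/2 + 3*sqrt(3)/2.

-9/2 + 3*sqrt(3)/2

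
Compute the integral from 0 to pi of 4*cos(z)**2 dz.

2*pi

Use the identity cos^2(z) = (1 + cos(2*z))/2.
An antiderivative is F(z) = 2*z + sin(2*z).
Then F(pi) - F(0) = (2*pi) - (0) = 2*pi.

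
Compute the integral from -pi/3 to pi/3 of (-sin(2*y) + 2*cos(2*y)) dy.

sqrt(3)

An antiderivative is F(y) = sin(2*y) + cos(2*y)/2.
Then F(pi/3) - F(-pi/3) = (-1/4 + sqrt(3)/2) - (-sqrt(3)/2 - 1/4) = sqrt(3).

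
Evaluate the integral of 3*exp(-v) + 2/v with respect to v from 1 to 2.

An antiderivative is F(v) = 2*log(v) - 3*exp(-v).
Then F(2) - F(1) = (-3*exp(-2) + 2*log(2)) - (-3*exp(-1)) = -3*exp(-2) + 3*exp(-1) + 2*log(2).

-3*exp(-2) + 3*exp(-1) + 2*log(2)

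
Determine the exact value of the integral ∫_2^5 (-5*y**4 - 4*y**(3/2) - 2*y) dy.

By the power rule, an antiderivative is F(y) = -8*y**(5/2)/5 - y**5 - y**2.
Then F(5) - F(2) = (-3150 - 40*sqrt(5)) - (-36 - 32*sqrt(2)/5) = -3114 - 40*sqrt(5) + 32*sqrt(2)/5.

-3114 - 40*sqrt(5) + 32*sqrt(2)/5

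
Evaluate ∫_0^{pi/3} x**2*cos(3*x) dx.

Integrate by parts twice (u = x^2, dv = cos(3*x) dx).
An antiderivative is F(x) = x**2*sin(3*x)/3 + 2*x*cos(3*x)/9 - 2*sin(3*x)/27.
Then F(pi/3) - F(0) = (-2*pi/27) - (0) = -2*pi/27.

-2*pi/27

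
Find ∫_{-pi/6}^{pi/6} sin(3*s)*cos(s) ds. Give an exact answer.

Use the identity sin(3*s)cos(s) = [sin(4*s) + sin(2*s)]/2.
An antiderivative is F(s) = -cos(2*s)/4 - cos(4*s)/8.
Then F(pi/6) - F(-pi/6) = (-1/16) - (-1/16) = 0.

0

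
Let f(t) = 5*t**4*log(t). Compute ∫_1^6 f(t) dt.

Integrate by parts once (u = ln t, dv = 5*t**4 dt).
An antiderivative is F(t) = t**5*(5*log(t) - 1)/5.
Then F(6) - F(1) = (-7776/5 + 7776*log(2) + 7776*log(3)) - (-1/5) = -1555 + 7776*log(2) + 7776*log(3).

-1555 + 7776*log(2) + 7776*log(3)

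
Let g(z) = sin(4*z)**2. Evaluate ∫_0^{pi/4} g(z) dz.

pi/8

Use the identity sin^2(4*z) = (1 - cos(8*z))/2.
An antiderivative is F(z) = z/2 - sin(8*z)/16.
Then F(pi/4) - F(0) = (pi/8) - (0) = pi/8.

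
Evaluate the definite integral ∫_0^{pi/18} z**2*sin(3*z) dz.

Integrate by parts twice (u = z^2, dv = sin(3*z) dz).
An antiderivative is F(z) = -z**2*cos(3*z)/3 + 2*z*sin(3*z)/9 + 2*cos(3*z)/27.
Then F(pi/18) - F(0) = (-sqrt(3)*pi**2/1944 + pi/162 + sqrt(3)/27) - (2/27) = -2/27 - sqrt(3)*pi**2/1944 + pi/162 + sqrt(3)/27.

-2/27 - sqrt(3)*pi**2/1944 + pi/162 + sqrt(3)/27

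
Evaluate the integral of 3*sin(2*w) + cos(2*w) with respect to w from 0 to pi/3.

sqrt(3)/4 + 9/4

An antiderivative is F(w) = sin(2*w)/2 - 3*cos(2*w)/2.
Then F(pi/3) - F(0) = (sqrt(3)/4 + 3/4) - (-3/2) = sqrt(3)/4 + 9/4.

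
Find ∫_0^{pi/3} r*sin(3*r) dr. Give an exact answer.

pi/9

Integrate by parts once (u = r, dv = sin(3*r) dr).
An antiderivative is F(r) = -r*cos(3*r)/3 + sin(3*r)/9.
Then F(pi/3) - F(0) = (pi/9) - (0) = pi/9.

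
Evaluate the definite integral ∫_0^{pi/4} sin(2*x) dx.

An antiderivative is F(x) = -cos(2*x)/2.
Then F(pi/4) - F(0) = (0) - (-1/2) = 1/2.

1/2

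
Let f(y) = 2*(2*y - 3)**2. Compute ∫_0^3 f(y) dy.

Let u = 2*y - 3, so du = 2 dy. When y = 0, u = -3; when y = 3, u = 3.
The integral becomes ∫ u**2 du from -3 to 3, with antiderivative u**3/3.
Back in y: F(y) = (2*y - 3)**3/3.
Then F(3) - F(0) = (9) - (-9) = 18.

18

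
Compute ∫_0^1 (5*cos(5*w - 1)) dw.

sin(4) + sin(1)

Let u = 5*w - 1, so du = 5 dw. When w = 0, u = -1; when w = 1, u = 4.
The integral becomes ∫ cos(u) du from -1 to 4, with antiderivative sin(u).
Back in w: F(w) = sin(5*w - 1).
Then F(1) - F(0) = (sin(4)) - (-sin(1)) = sin(4) + sin(1).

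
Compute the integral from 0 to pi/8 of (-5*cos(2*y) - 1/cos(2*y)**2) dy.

An antiderivative is F(y) = -5*sin(2*y)/2 - tan(2*y)/2.
Then F(pi/8) - F(0) = (-5*sqrt(2)/4 - 1/2) - (0) = -5*sqrt(2)/4 - 1/2.

-5*sqrt(2)/4 - 1/2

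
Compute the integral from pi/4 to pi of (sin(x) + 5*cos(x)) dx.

1 - 2*sqrt(2)

An antiderivative is F(x) = 5*sin(x) - cos(x).
Then F(pi) - F(pi/4) = (1) - (2*sqrt(2)) = 1 - 2*sqrt(2).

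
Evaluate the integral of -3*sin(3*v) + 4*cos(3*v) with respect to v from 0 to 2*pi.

0

An antiderivative is F(v) = 4*sin(3*v)/3 + cos(3*v).
Then F(2*pi) - F(0) = (1) - (1) = 0.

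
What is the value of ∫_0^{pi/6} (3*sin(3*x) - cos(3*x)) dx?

2/3

An antiderivative is F(x) = -sin(3*x)/3 - cos(3*x).
Then F(pi/6) - F(0) = (-1/3) - (-1) = 2/3.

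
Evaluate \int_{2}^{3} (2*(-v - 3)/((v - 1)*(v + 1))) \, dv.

Factor the denominator: v**2 - 1 = (v + 1)(v - 1).
Partial fractions: 2*(-v - 3)/((v - 1)*(v + 1)) = 2/(v + 1) - 4/(v - 1).
An antiderivative is F(v) = -4*log(v - 1) + 2*log(v + 1).
Then F(3) - F(2) = (0) - (log(9)) = -log(9).

-log(9)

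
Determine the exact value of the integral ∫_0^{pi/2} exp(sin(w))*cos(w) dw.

Let u = sin(w), so du = cos(w) dw. When w = 0, u = 0; when w = pi/2, u = 1.
The integral becomes ∫ exp(u) du from 0 to 1, with antiderivative exp(u).
Back in w: F(w) = exp(sin(w)).
Then F(pi/2) - F(0) = (E) - (1) = -1 + E.

-1 + E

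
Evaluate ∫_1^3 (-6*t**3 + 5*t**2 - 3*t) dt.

By the power rule, an antiderivative is F(t) = -3*t**4/2 + 5*t**3/3 - 3*t**2/2.
Then F(3) - F(1) = (-90) - (-4/3) = -266/3.

-266/3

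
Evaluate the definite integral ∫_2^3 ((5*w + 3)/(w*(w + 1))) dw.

log(6)

Factor the denominator: w**2 + w = (w + 1)w.
Partial fractions: (5*w + 3)/(w*(w + 1)) = 2/(w + 1) + 3/w.
An antiderivative is F(w) = 3*log(w) + 2*log(w + 1).
Then F(3) - F(2) = (4*log(2) + 3*log(3)) - (log(72)) = log(6).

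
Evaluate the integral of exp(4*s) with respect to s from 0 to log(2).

15/4

Let u = exp(s), so du = exp(s) ds. When s = 0, u = 1; when s = log(2), u = 2.
The integral becomes ∫ u**3 du from 1 to 2, with antiderivative u**4/4.
Back in s: F(s) = exp(4*s)/4.
Then F(log(2)) - F(0) = (4) - (1/4) = 15/4.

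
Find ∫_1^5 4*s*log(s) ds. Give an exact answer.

-24 + 50*log(5)

Integrate by parts once (u = ln s, dv = 4*s ds).
An antiderivative is F(s) = s**2*(2*log(s) - 1).
Then F(5) - F(1) = (-25 + 50*log(5)) - (-1) = -24 + 50*log(5).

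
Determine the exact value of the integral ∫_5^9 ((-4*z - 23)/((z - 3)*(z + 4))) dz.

-7*log(3) + log(13)

Factor the denominator: z**2 + z - 12 = (z + 4)(z - 3).
Partial fractions: (-4*z - 23)/((z - 3)*(z + 4)) = 1/(z + 4) - 5/(z - 3).
An antiderivative is F(z) = -5*log(z - 3) + log(z + 4).
Then F(9) - F(5) = (-5*log(3) - 5*log(2) + log(13)) - (log(9/32)) = -7*log(3) + log(13).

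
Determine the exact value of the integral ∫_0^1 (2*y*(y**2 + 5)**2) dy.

91/3

Let u = y**2 + 5, so du = 2*y dy. When y = 0, u = 5; when y = 1, u = 6.
The integral becomes ∫ u**2 du from 5 to 6, with antiderivative u**3/3.
Back in y: F(y) = (y**2 + 5)**3/3.
Then F(1) - F(0) = (72) - (125/3) = 91/3.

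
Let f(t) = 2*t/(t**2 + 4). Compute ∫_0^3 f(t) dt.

Let u = t**2 + 4, so du = 2*t dt. When t = 0, u = 4; when t = 3, u = 13.
The integral becomes ∫ 1/u du from 4 to 13, with antiderivative log(u).
Back in t: F(t) = log(t**2 + 4).
Then F(3) - F(0) = (log(13)) - (log(4)) = log(13/4).

log(13/4)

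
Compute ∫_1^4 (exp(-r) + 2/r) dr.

An antiderivative is F(r) = 2*log(r) - exp(-r).
Then F(4) - F(1) = (-exp(-4) + 4*log(2)) - (-exp(-1)) = -exp(-4) + exp(-1) + 4*log(2).

-exp(-4) + exp(-1) + 4*log(2)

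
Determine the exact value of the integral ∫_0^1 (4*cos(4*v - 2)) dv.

2*sin(2)

Let u = 4*v - 2, so du = 4 dv. When v = 0, u = -2; when v = 1, u = 2.
The integral becomes ∫ cos(u) du from -2 to 2, with antiderivative sin(u).
Back in v: F(v) = sin(4*v - 2).
Then F(1) - F(0) = (sin(2)) - (-sin(2)) = 2*sin(2).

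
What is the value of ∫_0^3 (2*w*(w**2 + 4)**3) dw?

Let u = w**2 + 4, so du = 2*w dw. When w = 0, u = 4; when w = 3, u = 13.
The integral becomes ∫ u**3 du from 4 to 13, with antiderivative u**4/4.
Back in w: F(w) = (w**2 + 4)**4/4.
Then F(3) - F(0) = (28561/4) - (64) = 28305/4.

28305/4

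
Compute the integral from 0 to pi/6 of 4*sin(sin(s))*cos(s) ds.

4 - 4*cos(1/2)

Let u = sin(s), so du = cos(s) ds. When s = 0, u = 0; when s = pi/6, u = 1/2.
The integral becomes 4·∫ sin(u) du from 0 to 1/2, with antiderivative -4*cos(u).
Back in s: F(s) = -4*cos(sin(s)).
Then F(pi/6) - F(0) = (-4*cos(1/2)) - (-4) = 4 - 4*cos(1/2).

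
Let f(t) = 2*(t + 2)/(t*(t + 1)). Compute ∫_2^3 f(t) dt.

Factor the denominator: t**2 + t = (t + 1)t.
Partial fractions: 2*(t + 2)/(t*(t + 1)) = -2/(t + 1) + 4/t.
An antiderivative is F(t) = 4*log(t) - 2*log(t + 1).
Then F(3) - F(2) = (log(81/16)) - (log(16/9)) = -8*log(2) + 6*log(3).

-8*log(2) + 6*log(3)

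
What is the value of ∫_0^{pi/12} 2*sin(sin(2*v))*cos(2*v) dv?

Let u = sin(2*v), so du = 2*cos(2*v) dv. When v = 0, u = 0; when v = pi/12, u = 1/2.
The integral becomes ∫ sin(u) du from 0 to 1/2, with antiderivative -cos(u).
Back in v: F(v) = -cos(sin(2*v)).
Then F(pi/12) - F(0) = (-cos(1/2)) - (-1) = 1 - cos(1/2).

1 - cos(1/2)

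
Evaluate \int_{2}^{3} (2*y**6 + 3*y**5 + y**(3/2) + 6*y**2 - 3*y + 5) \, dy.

-8*sqrt(2)/5 + 18*sqrt(3)/5 + 6694/7

By the power rule, an antiderivative is F(y) = 2*y**7/7 + y**6/2 + 2*y**(5/2)/5 + 2*y**3 - 3*y**2/2 + 5*y.
Then F(3) - F(2) = (18*sqrt(3)/5 + 7314/7) - (8*sqrt(2)/5 + 620/7) = -8*sqrt(2)/5 + 18*sqrt(3)/5 + 6694/7.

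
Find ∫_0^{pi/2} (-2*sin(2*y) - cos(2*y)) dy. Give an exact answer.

An antiderivative is F(y) = -sin(2*y)/2 + cos(2*y).
Then F(pi/2) - F(0) = (-1) - (1) = -2.

-2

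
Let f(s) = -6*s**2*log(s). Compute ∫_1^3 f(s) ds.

Integrate by parts once (u = ln s, dv = -6*s**2 ds).
An antiderivative is F(s) = -2*s**3*(3*log(s) - 1)/3.
Then F(3) - F(1) = (18 - 54*log(3)) - (2/3) = 52/3 - 54*log(3).

52/3 - 54*log(3)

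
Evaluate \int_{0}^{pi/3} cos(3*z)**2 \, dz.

pi/6

Use the identity cos^2(3*z) = (1 + cos(6*z))/2.
An antiderivative is F(z) = z/2 + sin(6*z)/12.
Then F(pi/3) - F(0) = (pi/6) - (0) = pi/6.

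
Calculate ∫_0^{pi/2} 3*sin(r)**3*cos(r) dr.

Let u = sin(r), so du = cos(r) dr. When r = 0, u = 0; when r = pi/2, u = 1.
The integral becomes 3·∫ u**3 du from 0 to 1, with antiderivative 3*u**4/4.
Back in r: F(r) = 3*sin(r)**4/4.
Then F(pi/2) - F(0) = (3/4) - (0) = 3/4.

3/4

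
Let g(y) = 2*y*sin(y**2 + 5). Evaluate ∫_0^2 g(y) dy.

cos(5) - cos(9)

Let u = y**2 + 5, so du = 2*y dy. When y = 0, u = 5; when y = 2, u = 9.
The integral becomes ∫ sin(u) du from 5 to 9, with antiderivative -cos(u).
Back in y: F(y) = -cos(y**2 + 5).
Then F(2) - F(0) = (-cos(9)) - (-cos(5)) = cos(5) - cos(9).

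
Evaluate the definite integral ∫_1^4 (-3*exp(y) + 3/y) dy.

-3*exp(4) + 3*log(4) + 3*exp(1)

An antiderivative is F(y) = -3*exp(y) + 3*log(y).
Then F(4) - F(1) = (-3*exp(4) + 3*log(4)) - (-3*exp(1)) = -3*exp(4) + 3*log(4) + 3*exp(1).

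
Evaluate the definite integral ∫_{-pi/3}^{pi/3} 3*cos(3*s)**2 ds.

Use the identity cos^2(3*s) = (1 + cos(6*s))/2.
An antiderivative is F(s) = 3*s/2 + sin(6*s)/4.
Then F(pi/3) - F(-pi/3) = (pi/2) - (-pi/2) = pi.

pi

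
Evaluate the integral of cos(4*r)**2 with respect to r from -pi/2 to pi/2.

Use the identity cos^2(4*r) = (1 + cos(8*r))/2.
An antiderivative is F(r) = r/2 + sin(8*r)/16.
Then F(pi/2) - F(-pi/2) = (pi/4) - (-pi/4) = pi/2.

pi/2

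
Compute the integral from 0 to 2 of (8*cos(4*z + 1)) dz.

-2*sin(1) + 2*sin(9)

Let u = 4*z + 1, so du = 4 dz. When z = 0, u = 1; when z = 2, u = 9.
The integral becomes 2·∫ cos(u) du from 1 to 9, with antiderivative 2*sin(u).
Back in z: F(z) = 2*sin(4*z + 1).
Then F(2) - F(0) = (2*sin(9)) - (2*sin(1)) = -2*sin(1) + 2*sin(9).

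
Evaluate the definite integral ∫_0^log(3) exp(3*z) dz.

Let u = exp(z), so du = exp(z) dz. When z = 0, u = 1; when z = log(3), u = 3.
The integral becomes ∫ u**2 du from 1 to 3, with antiderivative u**3/3.
Back in z: F(z) = exp(3*z)/3.
Then F(log(3)) - F(0) = (9) - (1/3) = 26/3.

26/3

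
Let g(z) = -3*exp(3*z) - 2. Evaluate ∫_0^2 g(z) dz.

An antiderivative is F(z) = -exp(3*z) - 2*z.
Then F(2) - F(0) = (-exp(6) - 4) - (-1) = -exp(6) - 3.

-exp(6) - 3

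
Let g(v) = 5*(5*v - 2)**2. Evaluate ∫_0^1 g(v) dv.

35/3

Let u = 5*v - 2, so du = 5 dv. When v = 0, u = -2; when v = 1, u = 3.
The integral becomes ∫ u**2 du from -2 to 3, with antiderivative u**3/3.
Back in v: F(v) = (5*v - 2)**3/3.
Then F(1) - F(0) = (9) - (-8/3) = 35/3.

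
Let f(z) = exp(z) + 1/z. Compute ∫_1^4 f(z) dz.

-exp(1) + log(4) + exp(4)

An antiderivative is F(z) = exp(z) + log(z).
Then F(4) - F(1) = (log(4) + exp(4)) - (exp(1)) = -exp(1) + log(4) + exp(4).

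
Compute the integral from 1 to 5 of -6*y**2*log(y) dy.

248/3 - 250*log(5)

Integrate by parts once (u = ln y, dv = -6*y**2 dy).
An antiderivative is F(y) = -2*y**3*(3*log(y) - 1)/3.
Then F(5) - F(1) = (250/3 - 250*log(5)) - (2/3) = 248/3 - 250*log(5).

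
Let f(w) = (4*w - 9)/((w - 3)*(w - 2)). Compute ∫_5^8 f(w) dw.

Factor the denominator: w**2 - 5*w + 6 = (w - 2)(w - 3).
Partial fractions: (4*w - 9)/((w - 3)*(w - 2)) = 1/(w - 2) + 3/(w - 3).
An antiderivative is F(w) = 3*log(w - 3) + log(w - 2).
Then F(8) - F(5) = (log(2) + log(3) + 3*log(5)) - (log(24)) = -2*log(2) + 3*log(5).

-2*log(2) + 3*log(5)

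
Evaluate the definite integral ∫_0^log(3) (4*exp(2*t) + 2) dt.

2*log(3) + 16

An antiderivative is F(t) = 2*exp(2*t) + 2*t.
Then F(log(3)) - F(0) = (2*log(3) + 18) - (2) = 2*log(3) + 16.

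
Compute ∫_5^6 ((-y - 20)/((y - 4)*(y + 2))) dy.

Factor the denominator: y**2 - 2*y - 8 = (y + 2)(y - 4).
Partial fractions: (-y - 20)/((y - 4)*(y + 2)) = 3/(y + 2) - 4/(y - 4).
An antiderivative is F(y) = -4*log(y - 4) + 3*log(y + 2).
Then F(6) - F(5) = (log(32)) - (3*log(7)) = -3*log(7) + 5*log(2).

-3*log(7) + 5*log(2)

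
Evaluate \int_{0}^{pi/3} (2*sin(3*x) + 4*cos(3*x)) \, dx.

4/3

An antiderivative is F(x) = 4*sin(3*x)/3 - 2*cos(3*x)/3.
Then F(pi/3) - F(0) = (2/3) - (-2/3) = 4/3.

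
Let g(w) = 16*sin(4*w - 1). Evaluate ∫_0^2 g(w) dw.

Let u = 4*w - 1, so du = 4 dw. When w = 0, u = -1; when w = 2, u = 7.
The integral becomes 4·∫ sin(u) du from -1 to 7, with antiderivative -4*cos(u).
Back in w: F(w) = -4*cos(4*w - 1).
Then F(2) - F(0) = (-4*cos(7)) - (-4*cos(1)) = -4*cos(7) + 4*cos(1).

-4*cos(7) + 4*cos(1)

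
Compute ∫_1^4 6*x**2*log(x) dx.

-42 + 256*log(2)

Integrate by parts once (u = ln x, dv = 6*x**2 dx).
An antiderivative is F(x) = 2*x**3*(3*log(x) - 1)/3.
Then F(4) - F(1) = (-128/3 + 256*log(2)) - (-2/3) = -42 + 256*log(2).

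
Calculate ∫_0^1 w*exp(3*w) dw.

Integrate by parts once (u = w, dv = exp(3*w) dw).
An antiderivative is F(w) = (3*w - 1)*exp(3*w)/9.
Then F(1) - F(0) = (2*exp(3)/9) - (-1/9) = 1/9 + 2*exp(3)/9.

1/9 + 2*exp(3)/9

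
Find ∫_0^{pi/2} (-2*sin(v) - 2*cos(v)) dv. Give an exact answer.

-4

An antiderivative is F(v) = -2*sin(v) + 2*cos(v).
Then F(pi/2) - F(0) = (-2) - (2) = -4.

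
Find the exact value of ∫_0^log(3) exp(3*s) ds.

26/3

An antiderivative is F(s) = exp(3*s)/3.
Then F(log(3)) - F(0) = (9) - (1/3) = 26/3.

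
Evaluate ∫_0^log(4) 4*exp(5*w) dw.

4092/5

Let u = exp(w), so du = exp(w) dw. When w = 0, u = 1; when w = log(4), u = 4.
The integral becomes 4·∫ u**4 du from 1 to 4, with antiderivative 4*u**5/5.
Back in w: F(w) = 4*exp(5*w)/5.
Then F(log(4)) - F(0) = (4096/5) - (4/5) = 4092/5.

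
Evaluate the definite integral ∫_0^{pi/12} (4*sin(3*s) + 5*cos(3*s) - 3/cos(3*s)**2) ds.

sqrt(2)/6 + 1/3

An antiderivative is F(s) = 5*sin(3*s)/3 - 4*cos(3*s)/3 - tan(3*s).
Then F(pi/12) - F(0) = (-1 + sqrt(2)/6) - (-4/3) = sqrt(2)/6 + 1/3.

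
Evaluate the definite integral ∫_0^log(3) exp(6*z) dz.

Let u = exp(z), so du = exp(z) dz. When z = 0, u = 1; when z = log(3), u = 3.
The integral becomes ∫ u**5 du from 1 to 3, with antiderivative u**6/6.
Back in z: F(z) = exp(6*z)/6.
Then F(log(3)) - F(0) = (243/2) - (1/6) = 364/3.

364/3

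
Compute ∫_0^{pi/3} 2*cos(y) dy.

An antiderivative is F(y) = 2*sin(y).
Then F(pi/3) - F(0) = (sqrt(3)) - (0) = sqrt(3).

sqrt(3)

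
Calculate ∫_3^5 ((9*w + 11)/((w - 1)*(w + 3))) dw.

-4*log(3) + 13*log(2)

Factor the denominator: w**2 + 2*w - 3 = (w + 3)(w - 1).
Partial fractions: (9*w + 11)/((w - 1)*(w + 3)) = 4/(w + 3) + 5/(w - 1).
An antiderivative is F(w) = 5*log(w - 1) + 4*log(w + 3).
Then F(5) - F(3) = (22*log(2)) - (4*log(3) + 9*log(2)) = -4*log(3) + 13*log(2).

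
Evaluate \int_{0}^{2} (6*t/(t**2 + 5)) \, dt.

Let u = t**2 + 5, so du = 2*t dt. When t = 0, u = 5; when t = 2, u = 9.
The integral becomes 3·∫ 1/u du from 5 to 9, with antiderivative 3*log(u).
Back in t: F(t) = 3*log(t**2 + 5).
Then F(2) - F(0) = (6*log(3)) - (3*log(5)) = -3*log(5) + 6*log(3).

-3*log(5) + 6*log(3)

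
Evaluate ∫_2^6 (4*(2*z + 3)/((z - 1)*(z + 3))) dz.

Factor the denominator: z**2 + 2*z - 3 = (z + 3)(z - 1).
Partial fractions: 4*(2*z + 3)/((z - 1)*(z + 3)) = 3/(z + 3) + 5/(z - 1).
An antiderivative is F(z) = 5*log(z - 1) + 3*log(z + 3).
Then F(6) - F(2) = (6*log(3) + 5*log(5)) - (3*log(5)) = 2*log(5) + 6*log(3).

2*log(5) + 6*log(3)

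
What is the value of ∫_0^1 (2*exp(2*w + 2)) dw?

Let u = 2*w + 2, so du = 2 dw. When w = 0, u = 2; when w = 1, u = 4.
The integral becomes ∫ exp(u) du from 2 to 4, with antiderivative exp(u).
Back in w: F(w) = exp(2*w + 2).
Then F(1) - F(0) = (exp(4)) - (exp(2)) = -exp(2) + exp(4).

-exp(2) + exp(4)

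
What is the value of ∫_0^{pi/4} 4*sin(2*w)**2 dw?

pi/2

Use the identity sin^2(2*w) = (1 - cos(4*w))/2.
An antiderivative is F(w) = 2*w - sin(4*w)/2.
Then F(pi/4) - F(0) = (pi/2) - (0) = pi/2.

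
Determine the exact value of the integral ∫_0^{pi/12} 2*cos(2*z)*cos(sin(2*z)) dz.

Let u = sin(2*z), so du = 2*cos(2*z) dz. When z = 0, u = 0; when z = pi/12, u = 1/2.
The integral becomes ∫ cos(u) du from 0 to 1/2, with antiderivative sin(u).
Back in z: F(z) = sin(sin(2*z)).
Then F(pi/12) - F(0) = (sin(1/2)) - (0) = sin(1/2).

sin(1/2)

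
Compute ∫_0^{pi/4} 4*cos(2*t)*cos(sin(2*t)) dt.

Let u = sin(2*t), so du = 2*cos(2*t) dt. When t = 0, u = 0; when t = pi/4, u = 1.
The integral becomes 2·∫ cos(u) du from 0 to 1, with antiderivative 2*sin(u).
Back in t: F(t) = 2*sin(sin(2*t)).
Then F(pi/4) - F(0) = (2*sin(1)) - (0) = 2*sin(1).

2*sin(1)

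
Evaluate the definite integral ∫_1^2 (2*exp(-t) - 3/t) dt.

-3*log(2) - 2*exp(-2) + 2*exp(-1)

An antiderivative is F(t) = -3*log(t) - 2*exp(-t).
Then F(2) - F(1) = (-3*log(2) - 2*exp(-2)) - (-2*exp(-1)) = -3*log(2) - 2*exp(-2) + 2*exp(-1).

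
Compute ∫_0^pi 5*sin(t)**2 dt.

5*pi/2

Use the identity sin^2(t) = (1 - cos(2*t))/2.
An antiderivative is F(t) = 5*t/2 - 5*sin(2*t)/4.
Then F(pi) - F(0) = (5*pi/2) - (0) = 5*pi/2.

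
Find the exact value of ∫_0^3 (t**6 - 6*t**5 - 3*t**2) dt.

By the power rule, an antiderivative is F(t) = t**7/7 - t**6 - t**3.
Then F(3) - F(0) = (-3105/7) - (0) = -3105/7.

-3105/7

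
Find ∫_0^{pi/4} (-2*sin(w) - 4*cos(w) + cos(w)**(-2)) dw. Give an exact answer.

-sqrt(2) - 1

An antiderivative is F(w) = -4*sin(w) + 2*cos(w) + tan(w).
Then F(pi/4) - F(0) = (1 - sqrt(2)) - (2) = -sqrt(2) - 1.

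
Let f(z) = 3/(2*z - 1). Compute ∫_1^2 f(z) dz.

3*log(3)/2

An antiderivative is F(z) = 3*log(2*z - 1)/2.
Then F(2) - F(1) = (3*log(3)/2) - (0) = 3*log(3)/2.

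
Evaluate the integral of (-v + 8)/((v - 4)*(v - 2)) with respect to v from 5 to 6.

Factor the denominator: v**2 - 6*v + 8 = (v - 2)(v - 4).
Partial fractions: (-v + 8)/((v - 4)*(v - 2)) = -3/(v - 2) + 2/(v - 4).
An antiderivative is F(v) = 2*log(v - 4) - 3*log(v - 2).
Then F(6) - F(5) = (-log(16)) - (-log(27)) = log(27/16).

log(27/16)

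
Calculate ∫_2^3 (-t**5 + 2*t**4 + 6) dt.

-613/30

By the power rule, an antiderivative is F(t) = -t**6/6 + 2*t**5/5 + 6*t.
Then F(3) - F(2) = (-63/10) - (212/15) = -613/30.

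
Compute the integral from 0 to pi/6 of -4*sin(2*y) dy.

-1

An antiderivative is F(y) = 2*cos(2*y).
Then F(pi/6) - F(0) = (1) - (2) = -1.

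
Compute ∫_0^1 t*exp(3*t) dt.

Integrate by parts once (u = t, dv = exp(3*t) dt).
An antiderivative is F(t) = (3*t - 1)*exp(3*t)/9.
Then F(1) - F(0) = (2*exp(3)/9) - (-1/9) = 1/9 + 2*exp(3)/9.

1/9 + 2*exp(3)/9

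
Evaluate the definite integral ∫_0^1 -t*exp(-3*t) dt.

(4 - exp(3))*exp(-3)/9

Integrate by parts once (u = t, dv = -exp(-3*t) dt).
An antiderivative is F(t) = (3*t + 1)*exp(-3*t)/9.
Then F(1) - F(0) = (4*exp(-3)/9) - (1/9) = (4 - exp(3))*exp(-3)/9.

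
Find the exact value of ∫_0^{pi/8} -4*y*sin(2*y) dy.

Integrate by parts once (u = y, dv = -4*sin(2*y) dy).
An antiderivative is F(y) = 2*y*cos(2*y) - sin(2*y).
Then F(pi/8) - F(0) = (sqrt(2)*(-4 + pi)/8) - (0) = sqrt(2)*(-4 + pi)/8.

sqrt(2)*(-4 + pi)/8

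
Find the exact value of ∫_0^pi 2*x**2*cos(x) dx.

Integrate by parts twice (u = x^2, dv = 2*cos(x) dx).
An antiderivative is F(x) = 2*x**2*sin(x) + 4*x*cos(x) - 4*sin(x).
Then F(pi) - F(0) = (-4*pi) - (0) = -4*pi.

-4*pi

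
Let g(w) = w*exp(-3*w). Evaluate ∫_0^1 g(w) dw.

Integrate by parts once (u = w, dv = exp(-3*w) dw).
An antiderivative is F(w) = (-3*w - 1)*exp(-3*w)/9.
Then F(1) - F(0) = (-4*exp(-3)/9) - (-1/9) = (-4 + exp(3))*exp(-3)/9.

(-4 + exp(3))*exp(-3)/9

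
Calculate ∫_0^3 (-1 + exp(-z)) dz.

-2 - exp(-3)

An antiderivative is F(z) = -z - exp(-z).
Then F(3) - F(0) = (-3 - exp(-3)) - (-1) = -2 - exp(-3).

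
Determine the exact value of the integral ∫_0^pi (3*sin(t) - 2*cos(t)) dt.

An antiderivative is F(t) = -2*sin(t) - 3*cos(t).
Then F(pi) - F(0) = (3) - (-3) = 6.

6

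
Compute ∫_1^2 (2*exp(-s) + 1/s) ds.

-2*exp(-2) + log(2) + 2*exp(-1)

An antiderivative is F(s) = log(s) - 2*exp(-s).
Then F(2) - F(1) = (-2*exp(-2) + log(2)) - (-2*exp(-1)) = -2*exp(-2) + log(2) + 2*exp(-1).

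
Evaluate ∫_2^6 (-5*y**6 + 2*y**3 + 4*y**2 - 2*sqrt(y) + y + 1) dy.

By the power rule, an antiderivative is F(y) = -5*y**7/7 + y**4/2 - 4*y**(3/2)/3 + 4*y**3/3 + y**2/2 + y.
Then F(6) - F(2) = (-1392960/7 - 8*sqrt(6)) - (-1444/21 - 8*sqrt(2)/3) = -4177436/21 - 8*sqrt(6) + 8*sqrt(2)/3.

-4177436/21 - 8*sqrt(6) + 8*sqrt(2)/3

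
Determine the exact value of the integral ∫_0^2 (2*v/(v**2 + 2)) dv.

log(3)

Let u = v**2 + 2, so du = 2*v dv. When v = 0, u = 2; when v = 2, u = 6.
The integral becomes ∫ 1/u du from 2 to 6, with antiderivative log(u).
Back in v: F(v) = log(v**2 + 2).
Then F(2) - F(0) = (log(6)) - (log(2)) = log(3).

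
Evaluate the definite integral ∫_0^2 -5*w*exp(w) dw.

-5*exp(2) - 5

Integrate by parts once (u = w, dv = -5*exp(w) dw).
An antiderivative is F(w) = (-5*w + 5)*exp(w).
Then F(2) - F(0) = (-5*exp(2)) - (5) = -5*exp(2) - 5.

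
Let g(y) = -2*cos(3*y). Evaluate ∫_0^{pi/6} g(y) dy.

-2/3

An antiderivative is F(y) = -2*sin(3*y)/3.
Then F(pi/6) - F(0) = (-2/3) - (0) = -2/3.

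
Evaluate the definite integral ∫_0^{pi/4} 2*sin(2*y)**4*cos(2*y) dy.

1/5

Let u = sin(2*y), so du = 2*cos(2*y) dy. When y = 0, u = 0; when y = pi/4, u = 1.
The integral becomes ∫ u**4 du from 0 to 1, with antiderivative u**5/5.
Back in y: F(y) = sin(2*y)**5/5.
Then F(pi/4) - F(0) = (1/5) - (0) = 1/5.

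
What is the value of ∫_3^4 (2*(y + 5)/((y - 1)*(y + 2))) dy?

Factor the denominator: y**2 + y - 2 = (y + 2)(y - 1).
Partial fractions: 2*(y + 5)/((y - 1)*(y + 2)) = -2/(y + 2) + 4/(y - 1).
An antiderivative is F(y) = 4*log(y - 1) - 2*log(y + 2).
Then F(4) - F(3) = (log(9/4)) - (log(16/25)) = -6*log(2) + 2*log(3) + 2*log(5).

-6*log(2) + 2*log(3) + 2*log(5)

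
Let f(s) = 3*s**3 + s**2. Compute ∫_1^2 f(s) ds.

By the power rule, an antiderivative is F(s) = 3*s**4/4 + s**3/3.
Then F(2) - F(1) = (44/3) - (13/12) = 163/12.

163/12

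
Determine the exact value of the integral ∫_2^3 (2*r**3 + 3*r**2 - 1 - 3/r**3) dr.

1207/24

By the power rule, an antiderivative is F(r) = r**4/2 + r**3 - r + 3/(2*r**2).
Then F(3) - F(2) = (194/3) - (115/8) = 1207/24.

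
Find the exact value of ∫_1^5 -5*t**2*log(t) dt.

Integrate by parts once (u = ln t, dv = -5*t**2 dt).
An antiderivative is F(t) = -5*t**3*(3*log(t) - 1)/9.
Then F(5) - F(1) = (625/9 - 625*log(5)/3) - (5/9) = 620/9 - 625*log(5)/3.

620/9 - 625*log(5)/3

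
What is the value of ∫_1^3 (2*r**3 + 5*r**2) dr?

By the power rule, an antiderivative is F(r) = r**4/2 + 5*r**3/3.
Then F(3) - F(1) = (171/2) - (13/6) = 250/3.

250/3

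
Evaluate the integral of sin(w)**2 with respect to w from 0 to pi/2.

Use the identity sin^2(w) = (1 - cos(2*w))/2.
An antiderivative is F(w) = w/2 - sin(2*w)/4.
Then F(pi/2) - F(0) = (pi/4) - (0) = pi/4.

pi/4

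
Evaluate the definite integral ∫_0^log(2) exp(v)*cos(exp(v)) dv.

-sin(1) + sin(2)

Let u = exp(v), so du = exp(v) dv. When v = 0, u = 1; when v = log(2), u = 2.
The integral becomes ∫ cos(u) du from 1 to 2, with antiderivative sin(u).
Back in v: F(v) = sin(exp(v)).
Then F(log(2)) - F(0) = (sin(2)) - (sin(1)) = -sin(1) + sin(2).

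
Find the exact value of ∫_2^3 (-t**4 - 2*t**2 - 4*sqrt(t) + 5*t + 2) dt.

-1211/30 - 8*sqrt(3) + 16*sqrt(2)/3

By the power rule, an antiderivative is F(t) = -t**5/5 - 8*t**(3/2)/3 - 2*t**3/3 + 5*t**2/2 + 2*t.
Then F(3) - F(2) = (-381/10 - 8*sqrt(3)) - (34/15 - 16*sqrt(2)/3) = -1211/30 - 8*sqrt(3) + 16*sqrt(2)/3.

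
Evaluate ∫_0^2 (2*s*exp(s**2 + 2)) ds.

-exp(2) + exp(6)

Let u = s**2 + 2, so du = 2*s ds. When s = 0, u = 2; when s = 2, u = 6.
The integral becomes ∫ exp(u) du from 2 to 6, with antiderivative exp(u).
Back in s: F(s) = exp(s**2 + 2).
Then F(2) - F(0) = (exp(6)) - (exp(2)) = -exp(2) + exp(6).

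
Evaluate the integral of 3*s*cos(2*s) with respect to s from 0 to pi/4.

Integrate by parts once (u = s, dv = 3*cos(2*s) ds).
An antiderivative is F(s) = 3*s*sin(2*s)/2 + 3*cos(2*s)/4.
Then F(pi/4) - F(0) = (3*pi/8) - (3/4) = -3/4 + 3*pi/8.

-3/4 + 3*pi/8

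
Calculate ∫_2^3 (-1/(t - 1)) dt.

An antiderivative is F(t) = -log(t - 1).
Then F(3) - F(2) = (-log(2)) - (0) = -log(2).

-log(2)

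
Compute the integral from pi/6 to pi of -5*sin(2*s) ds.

An antiderivative is F(s) = 5*cos(2*s)/2.
Then F(pi) - F(pi/6) = (5/2) - (5/4) = 5/4.

5/4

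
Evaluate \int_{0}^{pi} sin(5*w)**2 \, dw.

Use the identity sin^2(5*w) = (1 - cos(10*w))/2.
An antiderivative is F(w) = w/2 - sin(10*w)/20.
Then F(pi) - F(0) = (pi/2) - (0) = pi/2.

pi/2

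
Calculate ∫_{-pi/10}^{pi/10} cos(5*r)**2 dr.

Use the identity cos^2(5*r) = (1 + cos(10*r))/2.
An antiderivative is F(r) = r/2 + sin(10*r)/20.
Then F(pi/10) - F(-pi/10) = (pi/20) - (-pi/20) = pi/10.

pi/10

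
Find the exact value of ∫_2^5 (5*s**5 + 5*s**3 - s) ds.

54873/4

By the power rule, an antiderivative is F(s) = 5*s**6/6 + 5*s**4/4 - s**2/2.
Then F(5) - F(2) = (165475/12) - (214/3) = 54873/4.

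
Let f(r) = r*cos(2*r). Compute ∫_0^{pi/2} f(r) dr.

-1/2

Integrate by parts once (u = r, dv = cos(2*r) dr).
An antiderivative is F(r) = r*sin(2*r)/2 + cos(2*r)/4.
Then F(pi/2) - F(0) = (-1/4) - (1/4) = -1/2.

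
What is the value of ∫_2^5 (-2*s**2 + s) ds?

-135/2

By the power rule, an antiderivative is F(s) = -2*s**3/3 + s**2/2.
Then F(5) - F(2) = (-425/6) - (-10/3) = -135/2.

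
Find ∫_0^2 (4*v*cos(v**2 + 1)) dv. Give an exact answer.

Let u = v**2 + 1, so du = 2*v dv. When v = 0, u = 1; when v = 2, u = 5.
The integral becomes 2·∫ cos(u) du from 1 to 5, with antiderivative 2*sin(u).
Back in v: F(v) = 2*sin(v**2 + 1).
Then F(2) - F(0) = (2*sin(5)) - (2*sin(1)) = 2*sin(5) - 2*sin(1).

2*sin(5) - 2*sin(1)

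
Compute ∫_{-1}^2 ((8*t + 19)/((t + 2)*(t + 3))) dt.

log(2) + 5*log(5)

Factor the denominator: t**2 + 5*t + 6 = (t + 3)(t + 2).
Partial fractions: (8*t + 19)/((t + 2)*(t + 3)) = 5/(t + 3) + 3/(t + 2).
An antiderivative is F(t) = 3*log(t + 2) + 5*log(t + 3).
Then F(2) - F(-1) = (6*log(2) + 5*log(5)) - (log(32)) = log(2) + 5*log(5).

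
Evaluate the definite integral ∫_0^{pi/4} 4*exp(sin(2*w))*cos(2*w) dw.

Let u = sin(2*w), so du = 2*cos(2*w) dw. When w = 0, u = 0; when w = pi/4, u = 1.
The integral becomes 2·∫ exp(u) du from 0 to 1, with antiderivative 2*exp(u).
Back in w: F(w) = 2*exp(sin(2*w)).
Then F(pi/4) - F(0) = (2*E) - (2) = -2 + 2*E.

-2 + 2*E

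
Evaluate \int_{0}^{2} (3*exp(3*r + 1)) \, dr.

-exp(1) + exp(7)

Let u = 3*r + 1, so du = 3 dr. When r = 0, u = 1; when r = 2, u = 7.
The integral becomes ∫ exp(u) du from 1 to 7, with antiderivative exp(u).
Back in r: F(r) = exp(3*r + 1).
Then F(2) - F(0) = (exp(7)) - (exp(1)) = -exp(1) + exp(7).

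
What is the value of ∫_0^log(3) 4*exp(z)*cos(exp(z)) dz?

Let u = exp(z), so du = exp(z) dz. When z = 0, u = 1; when z = log(3), u = 3.
The integral becomes 4·∫ cos(u) du from 1 to 3, with antiderivative 4*sin(u).
Back in z: F(z) = 4*sin(exp(z)).
Then F(log(3)) - F(0) = (4*sin(3)) - (4*sin(1)) = -4*sin(1) + 4*sin(3).

-4*sin(1) + 4*sin(3)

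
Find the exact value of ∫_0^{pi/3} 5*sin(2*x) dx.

15/4

An antiderivative is F(x) = -5*cos(2*x)/2.
Then F(pi/3) - F(0) = (5/4) - (-5/2) = 15/4.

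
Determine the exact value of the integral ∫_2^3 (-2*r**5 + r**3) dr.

By the power rule, an antiderivative is F(r) = -r**6/3 + r**4/4.
Then F(3) - F(2) = (-891/4) - (-52/3) = -2465/12.

-2465/12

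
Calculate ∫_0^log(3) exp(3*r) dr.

Let u = exp(r), so du = exp(r) dr. When r = 0, u = 1; when r = log(3), u = 3.
The integral becomes ∫ u**2 du from 1 to 3, with antiderivative u**3/3.
Back in r: F(r) = exp(3*r)/3.
Then F(log(3)) - F(0) = (9) - (1/3) = 26/3.

26/3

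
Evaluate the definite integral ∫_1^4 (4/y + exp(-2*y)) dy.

(-1 + exp(6) + 16*exp(8)*log(2))*exp(-8)/2

An antiderivative is F(y) = 4*log(y) - exp(-2*y)/2.
Then F(4) - F(1) = (-exp(-8)/2 + 8*log(2)) - (-exp(-2)/2) = (-1 + exp(6) + 16*exp(8)*log(2))*exp(-8)/2.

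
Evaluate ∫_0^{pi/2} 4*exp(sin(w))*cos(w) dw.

Let u = sin(w), so du = cos(w) dw. When w = 0, u = 0; when w = pi/2, u = 1.
The integral becomes 4·∫ exp(u) du from 0 to 1, with antiderivative 4*exp(u).
Back in w: F(w) = 4*exp(sin(w)).
Then F(pi/2) - F(0) = (4*E) - (4) = -4 + 4*E.

-4 + 4*E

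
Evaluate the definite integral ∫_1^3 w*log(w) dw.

Integrate by parts once (u = ln w, dv = w dw).
An antiderivative is F(w) = w**2*(2*log(w) - 1)/4.
Then F(3) - F(1) = (-9/4 + 9*log(3)/2) - (-1/4) = -2 + 9*log(3)/2.

-2 + 9*log(3)/2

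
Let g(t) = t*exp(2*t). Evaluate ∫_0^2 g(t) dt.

1/4 + 3*exp(4)/4

Integrate by parts once (u = t, dv = exp(2*t) dt).
An antiderivative is F(t) = (2*t - 1)*exp(2*t)/4.
Then F(2) - F(0) = (3*exp(4)/4) - (-1/4) = 1/4 + 3*exp(4)/4.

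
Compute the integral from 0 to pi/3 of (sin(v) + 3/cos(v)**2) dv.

An antiderivative is F(v) = -cos(v) + 3*tan(v).
Then F(pi/3) - F(0) = (-1/2 + 3*sqrt(3)) - (-1) = 1/2 + 3*sqrt(3).

1/2 + 3*sqrt(3)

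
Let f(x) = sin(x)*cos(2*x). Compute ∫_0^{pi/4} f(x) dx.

-1/3 + sqrt(2)/3

Use the identity sin(x)cos(2*x) = [sin(3*x) + sin(-x)]/2.
An antiderivative is F(x) = cos(x)/2 - cos(3*x)/6.
Then F(pi/4) - F(0) = (sqrt(2)/3) - (1/3) = -1/3 + sqrt(2)/3.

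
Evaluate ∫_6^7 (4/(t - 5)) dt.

log(16)

An antiderivative is F(t) = 4*log(t - 5).
Then F(7) - F(6) = (log(16)) - (0) = log(16).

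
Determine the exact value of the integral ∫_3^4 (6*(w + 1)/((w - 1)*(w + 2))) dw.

-2*log(5) - 2*log(2) + 6*log(3)

Factor the denominator: w**2 + w - 2 = (w + 2)(w - 1).
Partial fractions: 6*(w + 1)/((w - 1)*(w + 2)) = 2/(w + 2) + 4/(w - 1).
An antiderivative is F(w) = 4*log(w - 1) + 2*log(w + 2).
Then F(4) - F(3) = (2*log(2) + 6*log(3)) - (4*log(2) + 2*log(5)) = -2*log(5) - 2*log(2) + 6*log(3).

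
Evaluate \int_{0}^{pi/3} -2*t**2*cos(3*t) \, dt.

Integrate by parts twice (u = t^2, dv = -2*cos(3*t) dt).
An antiderivative is F(t) = -2*t**2*sin(3*t)/3 - 4*t*cos(3*t)/9 + 4*sin(3*t)/27.
Then F(pi/3) - F(0) = (4*pi/27) - (0) = 4*pi/27.

4*pi/27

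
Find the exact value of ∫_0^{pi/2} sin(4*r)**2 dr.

Use the identity sin^2(4*r) = (1 - cos(8*r))/2.
An antiderivative is F(r) = r/2 - sin(8*r)/16.
Then F(pi/2) - F(0) = (pi/4) - (0) = pi/4.

pi/4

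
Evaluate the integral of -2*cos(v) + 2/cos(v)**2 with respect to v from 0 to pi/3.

An antiderivative is F(v) = -2*sin(v) + 2*tan(v).
Then F(pi/3) - F(0) = (sqrt(3)) - (0) = sqrt(3).

sqrt(3)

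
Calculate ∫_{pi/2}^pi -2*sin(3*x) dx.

-2/3

An antiderivative is F(x) = 2*cos(3*x)/3.
Then F(pi) - F(pi/2) = (-2/3) - (0) = -2/3.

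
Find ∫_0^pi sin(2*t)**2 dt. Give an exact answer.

Use the identity sin^2(2*t) = (1 - cos(4*t))/2.
An antiderivative is F(t) = t/2 - sin(4*t)/8.
Then F(pi) - F(0) = (pi/2) - (0) = pi/2.

pi/2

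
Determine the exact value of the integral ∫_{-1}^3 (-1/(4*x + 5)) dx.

-log(17)/4

An antiderivative is F(x) = -log(4*x + 5)/4.
Then F(3) - F(-1) = (-log(17)/4) - (0) = -log(17)/4.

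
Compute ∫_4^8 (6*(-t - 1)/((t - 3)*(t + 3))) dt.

Factor the denominator: t**2 - 9 = (t + 3)(t - 3).
Partial fractions: 6*(-t - 1)/((t - 3)*(t + 3)) = -2/(t + 3) - 4/(t - 3).
An antiderivative is F(t) = -4*log(t - 3) - 2*log(t + 3).
Then F(8) - F(4) = (-4*log(5) - 2*log(11)) - (-log(49)) = -4*log(5) - 2*log(11) + 2*log(7).

-4*log(5) - 2*log(11) + 2*log(7)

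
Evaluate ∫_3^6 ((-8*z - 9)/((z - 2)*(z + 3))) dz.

Factor the denominator: z**2 + z - 6 = (z + 3)(z - 2).
Partial fractions: (-8*z - 9)/((z - 2)*(z + 3)) = -3/(z + 3) - 5/(z - 2).
An antiderivative is F(z) = -5*log(z - 2) - 3*log(z + 3).
Then F(6) - F(3) = (-10*log(2) - 6*log(3)) - (-3*log(3) - 3*log(2)) = -7*log(2) - 3*log(3).

-7*log(2) - 3*log(3)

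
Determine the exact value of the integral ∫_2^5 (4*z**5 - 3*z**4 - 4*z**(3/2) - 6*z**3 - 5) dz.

-40*sqrt(5) + 32*sqrt(2)/5 + 75897/10

By the power rule, an antiderivative is F(z) = 2*z**6/3 - 8*z**(5/2)/5 - 3*z**5/5 - 3*z**4/2 - 5*z.
Then F(5) - F(2) = (45475/6 - 40*sqrt(5)) - (-158/15 - 32*sqrt(2)/5) = -40*sqrt(5) + 32*sqrt(2)/5 + 75897/10.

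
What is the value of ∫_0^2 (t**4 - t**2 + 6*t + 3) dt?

By the power rule, an antiderivative is F(t) = t**5/5 - t**3/3 + 3*t**2 + 3*t.
Then F(2) - F(0) = (326/15) - (0) = 326/15.

326/15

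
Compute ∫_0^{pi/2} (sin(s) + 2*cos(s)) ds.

An antiderivative is F(s) = 2*sin(s) - cos(s).
Then F(pi/2) - F(0) = (2) - (-1) = 3.

3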